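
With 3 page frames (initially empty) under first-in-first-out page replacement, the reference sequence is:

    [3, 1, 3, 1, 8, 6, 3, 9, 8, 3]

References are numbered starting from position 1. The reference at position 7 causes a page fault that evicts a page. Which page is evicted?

1

pos 1: 3 → miss, frames [3]
pos 2: 1 → miss, frames [3, 1]
pos 3: 3 → hit
pos 4: 1 → hit
pos 5: 8 → miss, frames [3, 1, 8]
pos 6: 6 → miss, evict 3, frames [1, 8, 6]
pos 7: 3 → miss, evict 1, frames [8, 6, 3]
At position 7, page 1 is evicted.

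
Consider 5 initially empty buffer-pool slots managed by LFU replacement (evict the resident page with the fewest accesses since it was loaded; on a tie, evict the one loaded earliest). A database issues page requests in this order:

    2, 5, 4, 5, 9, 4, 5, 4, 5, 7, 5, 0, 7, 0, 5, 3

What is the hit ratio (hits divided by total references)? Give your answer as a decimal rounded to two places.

2: miss, frames (2)
5: miss, frames (2 5)
4: miss, frames (2 5 4)
5: hit
9: miss, frames (2 5 4 9)
4: hit
5: hit
4: hit
5: hit
7: miss, frames (2 5 4 9 7)
5: hit
0: miss, evict 2, frames (5 4 9 7 0)
7: hit
0: hit
5: hit
3: miss, evict 9, frames (5 4 7 0 3)
Hits: 9 of 16 references → 9/16 = 0.5625.

0.56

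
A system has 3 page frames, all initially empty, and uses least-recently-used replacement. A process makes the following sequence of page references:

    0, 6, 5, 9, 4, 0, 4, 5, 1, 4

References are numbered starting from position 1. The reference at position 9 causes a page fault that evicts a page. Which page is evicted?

pos 1: 0 -> fault, frames (0)
pos 2: 6 -> fault, frames (0 6)
pos 3: 5 -> fault, frames (0 6 5)
pos 4: 9 -> fault, evict 0, frames (6 5 9)
pos 5: 4 -> fault, evict 6, frames (5 9 4)
pos 6: 0 -> fault, evict 5, frames (9 4 0)
pos 7: 4 -> hit
pos 8: 5 -> fault, evict 9, frames (0 4 5)
pos 9: 1 -> fault, evict 0, frames (4 5 1)
At position 9, page 0 is evicted.

0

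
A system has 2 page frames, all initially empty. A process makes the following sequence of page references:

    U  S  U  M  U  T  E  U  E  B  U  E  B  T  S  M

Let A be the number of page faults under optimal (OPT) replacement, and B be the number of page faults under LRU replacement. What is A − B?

Under OPT: F F . F . F F . . F . F . F F F → 10 faults.
Under LRU: F F . F . F F F . F F F F F F F → 13 faults.
A − B = 10 − 13 = -3.

-3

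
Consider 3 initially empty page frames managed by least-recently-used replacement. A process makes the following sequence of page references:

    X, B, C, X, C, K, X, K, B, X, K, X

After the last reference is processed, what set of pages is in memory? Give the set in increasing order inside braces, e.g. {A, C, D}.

{B, K, X}

X → fault, frames [X]
B → fault, frames [X, B]
C → fault, frames [X, B, C]
X → hit
C → hit
K → fault, evict B, frames [X, C, K]
X → hit
K → hit
B → fault, evict C, frames [X, K, B]
X → hit
K → hit
X → hit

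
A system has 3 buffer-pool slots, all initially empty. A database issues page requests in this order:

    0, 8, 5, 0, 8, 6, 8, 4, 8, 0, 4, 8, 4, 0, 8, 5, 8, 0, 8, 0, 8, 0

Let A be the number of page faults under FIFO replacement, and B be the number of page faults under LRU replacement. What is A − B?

Under FIFO: F F F . . F . F F F . . . . . F . . . . . . → 8 faults.
Under LRU: F F F . . F . F . F . . . . . F . . . . . . → 7 faults.
A − B = 8 − 7 = 1.

1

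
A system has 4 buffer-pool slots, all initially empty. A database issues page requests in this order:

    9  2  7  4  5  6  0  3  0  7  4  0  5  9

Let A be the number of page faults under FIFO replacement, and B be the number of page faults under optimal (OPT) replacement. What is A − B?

2

Under FIFO: F F F F F F F F . F F . F F → 12 faults.
Under OPT: F F F F F F F F . . . . F F → 10 faults.
A − B = 12 − 10 = 2.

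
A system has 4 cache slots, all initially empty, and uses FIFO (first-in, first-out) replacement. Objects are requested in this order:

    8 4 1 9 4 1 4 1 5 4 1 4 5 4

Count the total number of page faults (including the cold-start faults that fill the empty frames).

5

8 -> fault, frames [8]
4 -> fault, frames [8, 4]
1 -> fault, frames [8, 4, 1]
9 -> fault, frames [8, 4, 1, 9]
4 -> hit
1 -> hit
4 -> hit
1 -> hit
5 -> fault, evict 8, frames [4, 1, 9, 5]
4 -> hit
1 -> hit
4 -> hit
5 -> hit
4 -> hit
Page faults: 5.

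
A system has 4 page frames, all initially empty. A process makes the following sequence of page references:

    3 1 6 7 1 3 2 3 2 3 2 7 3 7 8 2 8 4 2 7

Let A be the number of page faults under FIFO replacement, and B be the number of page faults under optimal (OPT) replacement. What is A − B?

2

Under FIFO: F F F F . . F F . . . . . . F . . F . F → 9 faults.
Under OPT: F F F F . . F . . . . . . . F . . F . . → 7 faults.
A − B = 9 − 7 = 2.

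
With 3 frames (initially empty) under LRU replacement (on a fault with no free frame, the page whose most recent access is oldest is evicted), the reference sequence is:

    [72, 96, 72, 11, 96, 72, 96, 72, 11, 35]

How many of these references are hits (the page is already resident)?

72 → fault, frames {72}
96 → fault, frames {72,96}
72 → hit
11 → fault, frames {96,72,11}
96 → hit
72 → hit
96 → hit
72 → hit
11 → hit
35 → fault, evict 96, frames {72,11,35}
Hits: 6.

6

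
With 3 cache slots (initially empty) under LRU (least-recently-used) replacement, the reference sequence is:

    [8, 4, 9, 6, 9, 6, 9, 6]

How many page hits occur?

4

8: miss, frames [8]
4: miss, frames [8, 4]
9: miss, frames [8, 4, 9]
6: miss, evict 8, frames [4, 9, 6]
9: hit
6: hit
9: hit
6: hit
Hits: 4.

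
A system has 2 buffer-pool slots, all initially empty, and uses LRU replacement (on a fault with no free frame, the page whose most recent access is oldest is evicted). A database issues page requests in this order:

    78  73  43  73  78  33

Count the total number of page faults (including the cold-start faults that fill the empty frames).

5

78 -> miss, frames [78]
73 -> miss, frames [78, 73]
43 -> miss, evict 78, frames [73, 43]
73 -> hit
78 -> miss, evict 43, frames [73, 78]
33 -> miss, evict 73, frames [78, 33]
Page faults: 5.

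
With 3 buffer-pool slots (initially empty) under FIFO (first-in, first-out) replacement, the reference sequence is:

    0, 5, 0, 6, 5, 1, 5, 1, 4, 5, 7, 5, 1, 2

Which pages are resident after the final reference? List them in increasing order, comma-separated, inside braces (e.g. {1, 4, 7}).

{1, 2, 7}

0 -> fault, frames (0)
5 -> fault, frames (0 5)
0 -> hit
6 -> fault, frames (0 5 6)
5 -> hit
1 -> fault, evict 0, frames (5 6 1)
5 -> hit
1 -> hit
4 -> fault, evict 5, frames (6 1 4)
5 -> fault, evict 6, frames (1 4 5)
7 -> fault, evict 1, frames (4 5 7)
5 -> hit
1 -> fault, evict 4, frames (5 7 1)
2 -> fault, evict 5, frames (7 1 2)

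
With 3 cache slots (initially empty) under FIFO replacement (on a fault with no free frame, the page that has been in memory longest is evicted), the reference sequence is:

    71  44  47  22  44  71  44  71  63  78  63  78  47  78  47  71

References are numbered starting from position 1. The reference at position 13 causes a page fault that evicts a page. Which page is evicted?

pos 1: 71: fault, frames {71}
pos 2: 44: fault, frames {71,44}
pos 3: 47: fault, frames {71,44,47}
pos 4: 22: fault, evict 71, frames {44,47,22}
pos 5: 44: hit
pos 6: 71: fault, evict 44, frames {47,22,71}
pos 7: 44: fault, evict 47, frames {22,71,44}
pos 8: 71: hit
pos 9: 63: fault, evict 22, frames {71,44,63}
pos 10: 78: fault, evict 71, frames {44,63,78}
pos 11: 63: hit
pos 12: 78: hit
pos 13: 47: fault, evict 44, frames {63,78,47}
At position 13, page 44 is evicted.

44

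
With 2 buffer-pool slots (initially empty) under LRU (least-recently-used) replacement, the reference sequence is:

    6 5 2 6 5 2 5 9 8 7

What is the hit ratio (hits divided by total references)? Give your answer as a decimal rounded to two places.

6: miss, frames [6]
5: miss, frames [6, 5]
2: miss, evict 6, frames [5, 2]
6: miss, evict 5, frames [2, 6]
5: miss, evict 2, frames [6, 5]
2: miss, evict 6, frames [5, 2]
5: hit
9: miss, evict 2, frames [5, 9]
8: miss, evict 5, frames [9, 8]
7: miss, evict 9, frames [8, 7]
Hits: 1 of 10 references → 1/10 = 0.1000.

0.10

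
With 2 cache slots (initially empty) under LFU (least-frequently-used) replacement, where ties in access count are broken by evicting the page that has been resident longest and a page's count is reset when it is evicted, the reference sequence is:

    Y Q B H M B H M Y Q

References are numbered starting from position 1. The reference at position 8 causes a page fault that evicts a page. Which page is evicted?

pos 1: Y: miss, frames [Y]
pos 2: Q: miss, frames [Y, Q]
pos 3: B: miss, evict Y, frames [Q, B]
pos 4: H: miss, evict Q, frames [B, H]
pos 5: M: miss, evict B, frames [H, M]
pos 6: B: miss, evict H, frames [M, B]
pos 7: H: miss, evict M, frames [B, H]
pos 8: M: miss, evict B, frames [H, M]
At position 8, page B is evicted.

B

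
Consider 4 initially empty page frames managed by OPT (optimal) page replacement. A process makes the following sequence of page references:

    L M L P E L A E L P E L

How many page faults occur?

L: fault, frames [L]
M: fault, frames [L, M]
L: hit
P: fault, frames [L, M, P]
E: fault, frames [L, M, P, E]
L: hit
A: fault, evict M, frames [L, P, E, A]
E: hit
L: hit
P: hit
E: hit
L: hit
Page faults: 5.

5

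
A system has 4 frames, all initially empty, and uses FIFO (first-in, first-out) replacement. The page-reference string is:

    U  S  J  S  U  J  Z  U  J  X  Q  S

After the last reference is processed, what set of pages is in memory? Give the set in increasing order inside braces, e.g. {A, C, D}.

U: fault, frames (U)
S: fault, frames (U S)
J: fault, frames (U S J)
S: hit
U: hit
J: hit
Z: fault, frames (U S J Z)
U: hit
J: hit
X: fault, evict U, frames (S J Z X)
Q: fault, evict S, frames (J Z X Q)
S: fault, evict J, frames (Z X Q S)

{Q, S, X, Z}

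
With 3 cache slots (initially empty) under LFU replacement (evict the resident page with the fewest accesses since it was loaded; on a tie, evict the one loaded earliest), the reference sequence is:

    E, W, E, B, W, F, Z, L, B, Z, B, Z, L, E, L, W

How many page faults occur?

E → fault, frames (E)
W → fault, frames (E W)
E → hit
B → fault, frames (E W B)
W → hit
F → fault, evict B, frames (E W F)
Z → fault, evict F, frames (E W Z)
L → fault, evict Z, frames (E W L)
B → fault, evict L, frames (E W B)
Z → fault, evict B, frames (E W Z)
B → fault, evict Z, frames (E W B)
Z → fault, evict B, frames (E W Z)
L → fault, evict Z, frames (E W L)
E → hit
L → hit
W → hit
Page faults: 11.

11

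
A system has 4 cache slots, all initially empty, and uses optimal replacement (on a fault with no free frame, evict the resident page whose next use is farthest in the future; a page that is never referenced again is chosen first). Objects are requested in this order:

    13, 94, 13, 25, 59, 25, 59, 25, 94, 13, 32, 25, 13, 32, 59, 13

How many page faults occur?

5

13: miss, frames (13)
94: miss, frames (13 94)
13: hit
25: miss, frames (13 94 25)
59: miss, frames (13 94 25 59)
25: hit
59: hit
25: hit
94: hit
13: hit
32: miss, evict 94, frames (13 25 59 32)
25: hit
13: hit
32: hit
59: hit
13: hit
Page faults: 5.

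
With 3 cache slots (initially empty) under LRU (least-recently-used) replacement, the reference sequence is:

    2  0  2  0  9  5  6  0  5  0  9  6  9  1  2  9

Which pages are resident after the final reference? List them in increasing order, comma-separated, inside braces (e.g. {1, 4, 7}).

{1, 2, 9}

2: miss, frames (2)
0: miss, frames (2 0)
2: hit
0: hit
9: miss, frames (2 0 9)
5: miss, evict 2, frames (0 9 5)
6: miss, evict 0, frames (9 5 6)
0: miss, evict 9, frames (5 6 0)
5: hit
0: hit
9: miss, evict 6, frames (5 0 9)
6: miss, evict 5, frames (0 9 6)
9: hit
1: miss, evict 0, frames (6 9 1)
2: miss, evict 6, frames (9 1 2)
9: hit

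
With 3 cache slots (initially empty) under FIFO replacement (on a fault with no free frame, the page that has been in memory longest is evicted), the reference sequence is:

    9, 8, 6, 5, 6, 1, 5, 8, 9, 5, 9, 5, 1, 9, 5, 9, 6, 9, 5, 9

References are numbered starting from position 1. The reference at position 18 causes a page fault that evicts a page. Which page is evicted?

pos 1: 9 → miss, frames {9}
pos 2: 8 → miss, frames {9,8}
pos 3: 6 → miss, frames {9,8,6}
pos 4: 5 → miss, evict 9, frames {8,6,5}
pos 5: 6 → hit
pos 6: 1 → miss, evict 8, frames {6,5,1}
pos 7: 5 → hit
pos 8: 8 → miss, evict 6, frames {5,1,8}
pos 9: 9 → miss, evict 5, frames {1,8,9}
pos 10: 5 → miss, evict 1, frames {8,9,5}
pos 11: 9 → hit
pos 12: 5 → hit
pos 13: 1 → miss, evict 8, frames {9,5,1}
pos 14: 9 → hit
pos 15: 5 → hit
pos 16: 9 → hit
pos 17: 6 → miss, evict 9, frames {5,1,6}
pos 18: 9 → miss, evict 5, frames {1,6,9}
At position 18, page 5 is evicted.

5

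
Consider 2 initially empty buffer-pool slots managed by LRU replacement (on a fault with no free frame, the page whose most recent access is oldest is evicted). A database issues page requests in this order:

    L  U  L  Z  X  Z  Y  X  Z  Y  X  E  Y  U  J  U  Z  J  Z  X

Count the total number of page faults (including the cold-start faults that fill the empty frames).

L → miss, frames [L]
U → miss, frames [L, U]
L → hit
Z → miss, evict U, frames [L, Z]
X → miss, evict L, frames [Z, X]
Z → hit
Y → miss, evict X, frames [Z, Y]
X → miss, evict Z, frames [Y, X]
Z → miss, evict Y, frames [X, Z]
Y → miss, evict X, frames [Z, Y]
X → miss, evict Z, frames [Y, X]
E → miss, evict Y, frames [X, E]
Y → miss, evict X, frames [E, Y]
U → miss, evict E, frames [Y, U]
J → miss, evict Y, frames [U, J]
U → hit
Z → miss, evict J, frames [U, Z]
J → miss, evict U, frames [Z, J]
Z → hit
X → miss, evict J, frames [Z, X]
Page faults: 16.

16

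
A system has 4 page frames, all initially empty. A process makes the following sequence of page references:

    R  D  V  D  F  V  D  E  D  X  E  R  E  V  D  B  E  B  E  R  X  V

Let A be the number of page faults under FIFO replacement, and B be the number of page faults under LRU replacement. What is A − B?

Under FIFO: F F F . F . . F . F . F . F F F F . . F F F → 14 faults.
Under LRU: F F F . F . . F . F . F . F F F . . . F F F → 13 faults.
A − B = 14 − 13 = 1.

1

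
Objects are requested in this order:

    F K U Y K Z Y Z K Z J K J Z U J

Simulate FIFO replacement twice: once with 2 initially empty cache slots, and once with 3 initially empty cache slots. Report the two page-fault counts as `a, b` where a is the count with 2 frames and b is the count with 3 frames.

14, 8

2 frames: F F F F F F F . F F F F . F F F → 14 faults.
3 frames: F F F F . F . . F . F . . . F . → 8 faults.
8 < 14: adding a frame reduced faults, as is typical.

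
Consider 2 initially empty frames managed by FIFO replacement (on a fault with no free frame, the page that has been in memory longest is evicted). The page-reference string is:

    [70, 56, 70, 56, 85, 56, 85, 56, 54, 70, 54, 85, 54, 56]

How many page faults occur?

8

70: fault, frames (70)
56: fault, frames (70 56)
70: hit
56: hit
85: fault, evict 70, frames (56 85)
56: hit
85: hit
56: hit
54: fault, evict 56, frames (85 54)
70: fault, evict 85, frames (54 70)
54: hit
85: fault, evict 54, frames (70 85)
54: fault, evict 70, frames (85 54)
56: fault, evict 85, frames (54 56)
Page faults: 8.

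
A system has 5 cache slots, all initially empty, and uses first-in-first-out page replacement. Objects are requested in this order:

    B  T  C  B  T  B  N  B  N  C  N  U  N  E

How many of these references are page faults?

6

B → fault, frames [B]
T → fault, frames [B, T]
C → fault, frames [B, T, C]
B → hit
T → hit
B → hit
N → fault, frames [B, T, C, N]
B → hit
N → hit
C → hit
N → hit
U → fault, frames [B, T, C, N, U]
N → hit
E → fault, evict B, frames [T, C, N, U, E]
Page faults: 6.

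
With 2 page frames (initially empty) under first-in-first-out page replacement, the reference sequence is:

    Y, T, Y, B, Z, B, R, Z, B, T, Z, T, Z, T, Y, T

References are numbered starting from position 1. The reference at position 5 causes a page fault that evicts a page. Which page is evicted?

T

pos 1: Y: fault, frames {Y}
pos 2: T: fault, frames {Y,T}
pos 3: Y: hit
pos 4: B: fault, evict Y, frames {T,B}
pos 5: Z: fault, evict T, frames {B,Z}
At position 5, page T is evicted.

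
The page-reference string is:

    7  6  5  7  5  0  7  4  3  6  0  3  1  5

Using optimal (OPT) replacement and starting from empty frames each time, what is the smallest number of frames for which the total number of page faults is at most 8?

f=1: 14 faults
f=2: 10 faults
f=3: 8 faults
f=4: 7 faults
f=5: 7 faults
f=6: 7 faults
f=7: 7 faults
Smallest f with faults ≤ 8 is 3.

3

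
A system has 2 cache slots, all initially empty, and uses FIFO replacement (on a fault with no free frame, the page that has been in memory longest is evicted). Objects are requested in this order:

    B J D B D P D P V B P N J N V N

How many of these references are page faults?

B → miss, frames [B]
J → miss, frames [B, J]
D → miss, evict B, frames [J, D]
B → miss, evict J, frames [D, B]
D → hit
P → miss, evict D, frames [B, P]
D → miss, evict B, frames [P, D]
P → hit
V → miss, evict P, frames [D, V]
B → miss, evict D, frames [V, B]
P → miss, evict V, frames [B, P]
N → miss, evict B, frames [P, N]
J → miss, evict P, frames [N, J]
N → hit
V → miss, evict N, frames [J, V]
N → miss, evict J, frames [V, N]
Page faults: 13.

13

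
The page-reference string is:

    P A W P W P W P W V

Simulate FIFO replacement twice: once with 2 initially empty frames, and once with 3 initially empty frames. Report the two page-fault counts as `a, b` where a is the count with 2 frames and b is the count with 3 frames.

2 frames: F F F F . . . . . F → 5 faults.
3 frames: F F F . . . . . . F → 4 faults.
4 < 5: adding a frame reduced faults, as is typical.

5, 4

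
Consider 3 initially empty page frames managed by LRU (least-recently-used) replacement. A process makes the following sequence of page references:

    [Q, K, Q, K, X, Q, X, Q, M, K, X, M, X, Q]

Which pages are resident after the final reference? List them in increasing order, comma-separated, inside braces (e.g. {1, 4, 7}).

{M, Q, X}

Q: miss, frames (Q)
K: miss, frames (Q K)
Q: hit
K: hit
X: miss, frames (Q K X)
Q: hit
X: hit
Q: hit
M: miss, evict K, frames (X Q M)
K: miss, evict X, frames (Q M K)
X: miss, evict Q, frames (M K X)
M: hit
X: hit
Q: miss, evict K, frames (M X Q)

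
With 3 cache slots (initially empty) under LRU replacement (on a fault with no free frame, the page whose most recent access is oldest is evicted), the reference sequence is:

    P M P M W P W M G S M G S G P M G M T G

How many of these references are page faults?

P: fault, frames [P]
M: fault, frames [P, M]
P: hit
M: hit
W: fault, frames [P, M, W]
P: hit
W: hit
M: hit
G: fault, evict P, frames [W, M, G]
S: fault, evict W, frames [M, G, S]
M: hit
G: hit
S: hit
G: hit
P: fault, evict M, frames [S, G, P]
M: fault, evict S, frames [G, P, M]
G: hit
M: hit
T: fault, evict P, frames [G, M, T]
G: hit
Page faults: 8.

8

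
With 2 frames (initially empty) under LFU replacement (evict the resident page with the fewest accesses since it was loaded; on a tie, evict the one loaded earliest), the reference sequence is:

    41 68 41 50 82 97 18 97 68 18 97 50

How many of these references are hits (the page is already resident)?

1

41 -> miss, frames (41)
68 -> miss, frames (41 68)
41 -> hit
50 -> miss, evict 68, frames (41 50)
82 -> miss, evict 50, frames (41 82)
97 -> miss, evict 82, frames (41 97)
18 -> miss, evict 97, frames (41 18)
97 -> miss, evict 18, frames (41 97)
68 -> miss, evict 97, frames (41 68)
18 -> miss, evict 68, frames (41 18)
97 -> miss, evict 18, frames (41 97)
50 -> miss, evict 97, frames (41 50)
Hits: 1.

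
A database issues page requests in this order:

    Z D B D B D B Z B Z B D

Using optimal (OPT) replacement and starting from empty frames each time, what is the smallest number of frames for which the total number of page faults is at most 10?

f=1: 12 faults
f=2: 5 faults
f=3: 3 faults
Smallest f with faults ≤ 10 is 2.

2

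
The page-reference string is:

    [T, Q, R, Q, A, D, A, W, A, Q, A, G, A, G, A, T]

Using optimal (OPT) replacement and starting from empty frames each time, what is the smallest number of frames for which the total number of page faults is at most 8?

f=1: 16 faults
f=2: 9 faults
f=3: 8 faults
f=4: 7 faults
f=5: 7 faults
f=6: 7 faults
f=7: 7 faults
Smallest f with faults ≤ 8 is 3.

3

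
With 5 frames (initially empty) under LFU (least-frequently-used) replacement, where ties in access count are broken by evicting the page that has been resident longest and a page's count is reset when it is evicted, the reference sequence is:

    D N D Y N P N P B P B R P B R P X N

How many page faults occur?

D → fault, frames (D)
N → fault, frames (D N)
D → hit
Y → fault, frames (D N Y)
N → hit
P → fault, frames (D N Y P)
N → hit
P → hit
B → fault, frames (D N Y P B)
P → hit
B → hit
R → fault, evict Y, frames (D N P B R)
P → hit
B → hit
R → hit
P → hit
X → fault, evict D, frames (N P B R X)
N → hit
Page faults: 7.

7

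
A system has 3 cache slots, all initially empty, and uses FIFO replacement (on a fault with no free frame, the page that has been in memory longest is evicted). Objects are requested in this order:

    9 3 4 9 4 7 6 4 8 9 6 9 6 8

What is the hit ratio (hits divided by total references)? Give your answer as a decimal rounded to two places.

0.50

9 → fault, frames {9}
3 → fault, frames {9,3}
4 → fault, frames {9,3,4}
9 → hit
4 → hit
7 → fault, evict 9, frames {3,4,7}
6 → fault, evict 3, frames {4,7,6}
4 → hit
8 → fault, evict 4, frames {7,6,8}
9 → fault, evict 7, frames {6,8,9}
6 → hit
9 → hit
6 → hit
8 → hit
Hits: 7 of 14 references → 7/14 = 0.5000.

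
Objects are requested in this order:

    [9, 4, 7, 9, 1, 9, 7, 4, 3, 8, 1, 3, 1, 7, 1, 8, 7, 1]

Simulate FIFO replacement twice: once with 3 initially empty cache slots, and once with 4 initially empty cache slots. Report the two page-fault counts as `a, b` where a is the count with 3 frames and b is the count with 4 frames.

10, 6

3 frames: F F F . F F . F F F F . . F . . . . → 10 faults.
4 frames: F F F . F . . . F F . . . . . . . . → 6 faults.
6 < 10: adding a frame reduced faults, as is typical.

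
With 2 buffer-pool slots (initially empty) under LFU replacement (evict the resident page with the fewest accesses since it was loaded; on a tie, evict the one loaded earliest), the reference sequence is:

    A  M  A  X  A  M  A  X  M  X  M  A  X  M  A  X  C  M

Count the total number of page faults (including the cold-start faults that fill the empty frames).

13

A → miss, frames {A}
M → miss, frames {A,M}
A → hit
X → miss, evict M, frames {A,X}
A → hit
M → miss, evict X, frames {A,M}
A → hit
X → miss, evict M, frames {A,X}
M → miss, evict X, frames {A,M}
X → miss, evict M, frames {A,X}
M → miss, evict X, frames {A,M}
A → hit
X → miss, evict M, frames {A,X}
M → miss, evict X, frames {A,M}
A → hit
X → miss, evict M, frames {A,X}
C → miss, evict X, frames {A,C}
M → miss, evict C, frames {A,M}
Page faults: 13.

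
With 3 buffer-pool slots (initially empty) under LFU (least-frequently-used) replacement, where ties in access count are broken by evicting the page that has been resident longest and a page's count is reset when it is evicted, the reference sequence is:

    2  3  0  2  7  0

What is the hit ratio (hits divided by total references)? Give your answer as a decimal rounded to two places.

2: miss, frames (2)
3: miss, frames (2 3)
0: miss, frames (2 3 0)
2: hit
7: miss, evict 3, frames (2 0 7)
0: hit
Hits: 2 of 6 references → 2/6 = 0.3333.

0.33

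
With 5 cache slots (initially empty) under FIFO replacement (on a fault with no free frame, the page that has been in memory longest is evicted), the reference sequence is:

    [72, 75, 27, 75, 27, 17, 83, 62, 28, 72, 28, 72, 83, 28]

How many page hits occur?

6

72 -> miss, frames (72)
75 -> miss, frames (72 75)
27 -> miss, frames (72 75 27)
75 -> hit
27 -> hit
17 -> miss, frames (72 75 27 17)
83 -> miss, frames (72 75 27 17 83)
62 -> miss, evict 72, frames (75 27 17 83 62)
28 -> miss, evict 75, frames (27 17 83 62 28)
72 -> miss, evict 27, frames (17 83 62 28 72)
28 -> hit
72 -> hit
83 -> hit
28 -> hit
Hits: 6.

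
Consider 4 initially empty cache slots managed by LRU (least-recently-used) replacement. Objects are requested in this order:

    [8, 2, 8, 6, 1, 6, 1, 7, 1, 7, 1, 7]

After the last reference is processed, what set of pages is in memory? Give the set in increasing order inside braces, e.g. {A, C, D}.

{1, 6, 7, 8}

8 → fault, frames (8)
2 → fault, frames (8 2)
8 → hit
6 → fault, frames (2 8 6)
1 → fault, frames (2 8 6 1)
6 → hit
1 → hit
7 → fault, evict 2, frames (8 6 1 7)
1 → hit
7 → hit
1 → hit
7 → hit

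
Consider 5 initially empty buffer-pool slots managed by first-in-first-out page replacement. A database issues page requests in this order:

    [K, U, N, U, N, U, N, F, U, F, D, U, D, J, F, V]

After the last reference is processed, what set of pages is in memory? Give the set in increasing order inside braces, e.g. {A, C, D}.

{D, F, J, N, V}

K: fault, frames {K}
U: fault, frames {K,U}
N: fault, frames {K,U,N}
U: hit
N: hit
U: hit
N: hit
F: fault, frames {K,U,N,F}
U: hit
F: hit
D: fault, frames {K,U,N,F,D}
U: hit
D: hit
J: fault, evict K, frames {U,N,F,D,J}
F: hit
V: fault, evict U, frames {N,F,D,J,V}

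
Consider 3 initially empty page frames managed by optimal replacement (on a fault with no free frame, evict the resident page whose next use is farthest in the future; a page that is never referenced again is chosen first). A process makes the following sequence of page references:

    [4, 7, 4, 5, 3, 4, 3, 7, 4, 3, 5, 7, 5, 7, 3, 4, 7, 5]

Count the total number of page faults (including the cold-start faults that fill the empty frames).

6

4: fault, frames [4]
7: fault, frames [4, 7]
4: hit
5: fault, frames [4, 7, 5]
3: fault, evict 5, frames [4, 7, 3]
4: hit
3: hit
7: hit
4: hit
3: hit
5: fault, evict 4, frames [7, 3, 5]
7: hit
5: hit
7: hit
3: hit
4: fault, evict 3, frames [7, 5, 4]
7: hit
5: hit
Page faults: 6.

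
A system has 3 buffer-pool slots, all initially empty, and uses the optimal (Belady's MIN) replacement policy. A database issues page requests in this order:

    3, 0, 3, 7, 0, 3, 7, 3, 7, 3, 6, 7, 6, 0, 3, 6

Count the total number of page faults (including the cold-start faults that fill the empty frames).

3 -> fault, frames [3]
0 -> fault, frames [3, 0]
3 -> hit
7 -> fault, frames [3, 0, 7]
0 -> hit
3 -> hit
7 -> hit
3 -> hit
7 -> hit
3 -> hit
6 -> fault, evict 3, frames [0, 7, 6]
7 -> hit
6 -> hit
0 -> hit
3 -> fault, evict 7, frames [0, 6, 3]
6 -> hit
Page faults: 5.

5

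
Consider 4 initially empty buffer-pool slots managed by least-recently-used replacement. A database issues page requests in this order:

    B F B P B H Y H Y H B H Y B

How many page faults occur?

B: miss, frames {B}
F: miss, frames {B,F}
B: hit
P: miss, frames {F,B,P}
B: hit
H: miss, frames {F,P,B,H}
Y: miss, evict F, frames {P,B,H,Y}
H: hit
Y: hit
H: hit
B: hit
H: hit
Y: hit
B: hit
Page faults: 5.

5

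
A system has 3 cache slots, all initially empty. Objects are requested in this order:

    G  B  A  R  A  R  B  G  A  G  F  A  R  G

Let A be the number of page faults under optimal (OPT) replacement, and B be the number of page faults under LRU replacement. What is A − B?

-2

Under OPT: F F F F . . . F . . F . . F → 7 faults.
Under LRU: F F F F . . . F F . F . F F → 9 faults.
A − B = 7 − 9 = -2.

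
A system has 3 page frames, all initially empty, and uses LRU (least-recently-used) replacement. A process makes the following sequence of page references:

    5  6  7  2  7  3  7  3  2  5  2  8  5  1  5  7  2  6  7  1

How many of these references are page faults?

12

5 → fault, frames [5]
6 → fault, frames [5, 6]
7 → fault, frames [5, 6, 7]
2 → fault, evict 5, frames [6, 7, 2]
7 → hit
3 → fault, evict 6, frames [2, 7, 3]
7 → hit
3 → hit
2 → hit
5 → fault, evict 7, frames [3, 2, 5]
2 → hit
8 → fault, evict 3, frames [5, 2, 8]
5 → hit
1 → fault, evict 2, frames [8, 5, 1]
5 → hit
7 → fault, evict 8, frames [1, 5, 7]
2 → fault, evict 1, frames [5, 7, 2]
6 → fault, evict 5, frames [7, 2, 6]
7 → hit
1 → fault, evict 2, frames [6, 7, 1]
Page faults: 12.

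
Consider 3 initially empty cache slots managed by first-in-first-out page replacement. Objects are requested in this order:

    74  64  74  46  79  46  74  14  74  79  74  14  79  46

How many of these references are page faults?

74: fault, frames {74}
64: fault, frames {74,64}
74: hit
46: fault, frames {74,64,46}
79: fault, evict 74, frames {64,46,79}
46: hit
74: fault, evict 64, frames {46,79,74}
14: fault, evict 46, frames {79,74,14}
74: hit
79: hit
74: hit
14: hit
79: hit
46: fault, evict 79, frames {74,14,46}
Page faults: 7.

7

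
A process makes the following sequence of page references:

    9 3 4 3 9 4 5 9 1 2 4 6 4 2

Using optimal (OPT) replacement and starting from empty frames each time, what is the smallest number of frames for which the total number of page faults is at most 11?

f=1: 14 faults
f=2: 10 faults
f=3: 7 faults
f=4: 7 faults
f=5: 7 faults
f=6: 7 faults
f=7: 7 faults
Smallest f with faults ≤ 11 is 2.

2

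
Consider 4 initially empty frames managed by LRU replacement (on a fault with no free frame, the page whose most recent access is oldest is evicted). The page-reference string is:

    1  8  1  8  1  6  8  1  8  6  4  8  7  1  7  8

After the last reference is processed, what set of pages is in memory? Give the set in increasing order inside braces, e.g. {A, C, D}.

{1, 4, 7, 8}

1 → fault, frames (1)
8 → fault, frames (1 8)
1 → hit
8 → hit
1 → hit
6 → fault, frames (8 1 6)
8 → hit
1 → hit
8 → hit
6 → hit
4 → fault, frames (1 8 6 4)
8 → hit
7 → fault, evict 1, frames (6 4 8 7)
1 → fault, evict 6, frames (4 8 7 1)
7 → hit
8 → hit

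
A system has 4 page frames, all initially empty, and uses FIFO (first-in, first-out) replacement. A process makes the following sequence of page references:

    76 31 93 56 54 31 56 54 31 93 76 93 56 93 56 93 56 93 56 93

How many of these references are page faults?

6

76 → fault, frames [76]
31 → fault, frames [76, 31]
93 → fault, frames [76, 31, 93]
56 → fault, frames [76, 31, 93, 56]
54 → fault, evict 76, frames [31, 93, 56, 54]
31 → hit
56 → hit
54 → hit
31 → hit
93 → hit
76 → fault, evict 31, frames [93, 56, 54, 76]
93 → hit
56 → hit
93 → hit
56 → hit
93 → hit
56 → hit
93 → hit
56 → hit
93 → hit
Page faults: 6.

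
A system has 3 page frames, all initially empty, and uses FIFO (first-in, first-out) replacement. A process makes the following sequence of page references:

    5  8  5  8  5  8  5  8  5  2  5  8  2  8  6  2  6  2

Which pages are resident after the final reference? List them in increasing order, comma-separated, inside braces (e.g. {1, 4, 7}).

5: miss, frames {5}
8: miss, frames {5,8}
5: hit
8: hit
5: hit
8: hit
5: hit
8: hit
5: hit
2: miss, frames {5,8,2}
5: hit
8: hit
2: hit
8: hit
6: miss, evict 5, frames {8,2,6}
2: hit
6: hit
2: hit

{2, 6, 8}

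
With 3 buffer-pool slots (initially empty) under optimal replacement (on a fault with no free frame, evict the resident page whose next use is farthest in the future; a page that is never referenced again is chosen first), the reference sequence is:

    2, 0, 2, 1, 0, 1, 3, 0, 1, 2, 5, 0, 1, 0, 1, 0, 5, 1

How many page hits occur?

12

2 -> miss, frames (2)
0 -> miss, frames (2 0)
2 -> hit
1 -> miss, frames (2 0 1)
0 -> hit
1 -> hit
3 -> miss, evict 2, frames (0 1 3)
0 -> hit
1 -> hit
2 -> miss, evict 3, frames (0 1 2)
5 -> miss, evict 2, frames (0 1 5)
0 -> hit
1 -> hit
0 -> hit
1 -> hit
0 -> hit
5 -> hit
1 -> hit
Hits: 12.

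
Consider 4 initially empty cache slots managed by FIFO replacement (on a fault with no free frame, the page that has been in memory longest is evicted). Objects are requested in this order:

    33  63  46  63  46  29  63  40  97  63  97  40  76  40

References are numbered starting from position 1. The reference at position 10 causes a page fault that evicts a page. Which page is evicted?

46

pos 1: 33 → fault, frames (33)
pos 2: 63 → fault, frames (33 63)
pos 3: 46 → fault, frames (33 63 46)
pos 4: 63 → hit
pos 5: 46 → hit
pos 6: 29 → fault, frames (33 63 46 29)
pos 7: 63 → hit
pos 8: 40 → fault, evict 33, frames (63 46 29 40)
pos 9: 97 → fault, evict 63, frames (46 29 40 97)
pos 10: 63 → fault, evict 46, frames (29 40 97 63)
At position 10, page 46 is evicted.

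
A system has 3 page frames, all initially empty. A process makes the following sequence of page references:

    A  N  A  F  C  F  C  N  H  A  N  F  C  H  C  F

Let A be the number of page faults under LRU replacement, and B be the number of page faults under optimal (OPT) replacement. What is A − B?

Under LRU: F F . F F . . F F F . F F F . . → 10 faults.
Under OPT: F F . F F . . . F F . . F F . . → 8 faults.
A − B = 10 − 8 = 2.

2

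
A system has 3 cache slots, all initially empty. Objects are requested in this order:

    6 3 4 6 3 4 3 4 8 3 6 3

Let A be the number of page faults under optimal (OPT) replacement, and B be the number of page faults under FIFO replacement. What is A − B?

Under OPT: F F F . . . . . F . . . → 4 faults.
Under FIFO: F F F . . . . . F . F F → 6 faults.
A − B = 4 − 6 = -2.

-2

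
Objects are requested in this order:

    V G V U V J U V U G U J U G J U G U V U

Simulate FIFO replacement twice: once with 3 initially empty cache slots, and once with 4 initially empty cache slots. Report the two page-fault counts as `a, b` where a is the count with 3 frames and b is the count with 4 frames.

9, 4

3 frames: F F . F . F . F . F F F . . . . . . F . → 9 faults.
4 frames: F F . F . F . . . . . . . . . . . . . . → 4 faults.
4 < 9: adding a frame reduced faults, as is typical.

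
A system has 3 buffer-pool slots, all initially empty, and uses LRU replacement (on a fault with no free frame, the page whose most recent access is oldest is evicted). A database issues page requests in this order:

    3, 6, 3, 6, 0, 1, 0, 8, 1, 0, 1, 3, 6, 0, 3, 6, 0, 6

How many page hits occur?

3 → miss, frames (3)
6 → miss, frames (3 6)
3 → hit
6 → hit
0 → miss, frames (3 6 0)
1 → miss, evict 3, frames (6 0 1)
0 → hit
8 → miss, evict 6, frames (1 0 8)
1 → hit
0 → hit
1 → hit
3 → miss, evict 8, frames (0 1 3)
6 → miss, evict 0, frames (1 3 6)
0 → miss, evict 1, frames (3 6 0)
3 → hit
6 → hit
0 → hit
6 → hit
Hits: 10.

10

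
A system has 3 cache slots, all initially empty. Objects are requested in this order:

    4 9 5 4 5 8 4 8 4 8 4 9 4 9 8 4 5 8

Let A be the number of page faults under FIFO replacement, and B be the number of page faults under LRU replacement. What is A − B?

2

Under FIFO: F F F . . F F . . . . F . . . . F F → 8 faults.
Under LRU: F F F . . F . . . . . F . . . . F . → 6 faults.
A − B = 8 − 6 = 2.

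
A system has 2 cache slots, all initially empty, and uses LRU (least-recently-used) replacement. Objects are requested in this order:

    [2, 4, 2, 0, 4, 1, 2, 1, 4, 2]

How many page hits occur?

2: fault, frames {2}
4: fault, frames {2,4}
2: hit
0: fault, evict 4, frames {2,0}
4: fault, evict 2, frames {0,4}
1: fault, evict 0, frames {4,1}
2: fault, evict 4, frames {1,2}
1: hit
4: fault, evict 2, frames {1,4}
2: fault, evict 1, frames {4,2}
Hits: 2.

2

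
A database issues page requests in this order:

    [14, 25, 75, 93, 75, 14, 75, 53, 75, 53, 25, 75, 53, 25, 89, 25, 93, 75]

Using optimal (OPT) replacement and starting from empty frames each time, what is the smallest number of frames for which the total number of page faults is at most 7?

4

f=1: 18 faults
f=2: 11 faults
f=3: 8 faults
f=4: 6 faults
f=5: 6 faults
f=6: 6 faults
Smallest f with faults ≤ 7 is 4.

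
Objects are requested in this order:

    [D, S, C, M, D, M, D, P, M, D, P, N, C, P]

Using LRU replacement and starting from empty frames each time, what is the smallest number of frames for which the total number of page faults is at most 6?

5

f=1: 14 faults
f=2: 12 faults
f=3: 8 faults
f=4: 7 faults
f=5: 6 faults
f=6: 6 faults
Smallest f with faults ≤ 6 is 5.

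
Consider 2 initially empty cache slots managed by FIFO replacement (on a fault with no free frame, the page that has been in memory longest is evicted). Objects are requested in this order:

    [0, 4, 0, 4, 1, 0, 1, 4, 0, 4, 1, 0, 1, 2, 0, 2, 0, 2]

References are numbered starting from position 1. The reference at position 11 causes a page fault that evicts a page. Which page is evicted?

pos 1: 0 -> miss, frames {0}
pos 2: 4 -> miss, frames {0,4}
pos 3: 0 -> hit
pos 4: 4 -> hit
pos 5: 1 -> miss, evict 0, frames {4,1}
pos 6: 0 -> miss, evict 4, frames {1,0}
pos 7: 1 -> hit
pos 8: 4 -> miss, evict 1, frames {0,4}
pos 9: 0 -> hit
pos 10: 4 -> hit
pos 11: 1 -> miss, evict 0, frames {4,1}
At position 11, page 0 is evicted.

0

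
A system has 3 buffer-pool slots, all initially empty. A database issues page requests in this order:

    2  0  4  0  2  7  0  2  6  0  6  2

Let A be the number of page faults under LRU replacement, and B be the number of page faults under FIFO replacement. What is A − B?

Under LRU: F F F . . F . . F . . . → 5 faults.
Under FIFO: F F F . . F . F F F . . → 7 faults.
A − B = 5 − 7 = -2.

-2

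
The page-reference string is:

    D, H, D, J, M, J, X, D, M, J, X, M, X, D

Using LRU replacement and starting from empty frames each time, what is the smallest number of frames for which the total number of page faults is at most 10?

f=1: 14 faults
f=2: 11 faults
f=3: 10 faults
f=4: 5 faults
f=5: 5 faults
Smallest f with faults ≤ 10 is 3.

3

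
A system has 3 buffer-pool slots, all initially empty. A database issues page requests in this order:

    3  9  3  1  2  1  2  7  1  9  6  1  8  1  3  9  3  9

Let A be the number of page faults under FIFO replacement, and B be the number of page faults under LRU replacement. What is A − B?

1

Under FIFO: F F . F F . . F . F F F F . F F . . → 11 faults.
Under LRU: F F . F F . . F . F F . F . F F . . → 10 faults.
A − B = 11 − 10 = 1.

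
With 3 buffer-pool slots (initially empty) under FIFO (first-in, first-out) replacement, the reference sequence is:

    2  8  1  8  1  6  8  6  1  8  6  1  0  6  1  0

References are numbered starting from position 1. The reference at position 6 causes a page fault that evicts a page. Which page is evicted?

pos 1: 2 -> fault, frames (2)
pos 2: 8 -> fault, frames (2 8)
pos 3: 1 -> fault, frames (2 8 1)
pos 4: 8 -> hit
pos 5: 1 -> hit
pos 6: 6 -> fault, evict 2, frames (8 1 6)
At position 6, page 2 is evicted.

2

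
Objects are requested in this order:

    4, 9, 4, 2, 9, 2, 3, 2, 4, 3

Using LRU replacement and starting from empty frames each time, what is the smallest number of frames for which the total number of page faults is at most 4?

4

f=1: 10 faults
f=2: 7 faults
f=3: 5 faults
f=4: 4 faults
Smallest f with faults ≤ 4 is 4.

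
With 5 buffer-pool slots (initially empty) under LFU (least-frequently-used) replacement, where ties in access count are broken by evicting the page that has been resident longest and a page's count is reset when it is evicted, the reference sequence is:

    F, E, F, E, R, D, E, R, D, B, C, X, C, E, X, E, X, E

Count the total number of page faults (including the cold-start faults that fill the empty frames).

F → fault, frames [F]
E → fault, frames [F, E]
F → hit
E → hit
R → fault, frames [F, E, R]
D → fault, frames [F, E, R, D]
E → hit
R → hit
D → hit
B → fault, frames [F, E, R, D, B]
C → fault, evict B, frames [F, E, R, D, C]
X → fault, evict C, frames [F, E, R, D, X]
C → fault, evict X, frames [F, E, R, D, C]
E → hit
X → fault, evict C, frames [F, E, R, D, X]
E → hit
X → hit
E → hit
Page faults: 9.

9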